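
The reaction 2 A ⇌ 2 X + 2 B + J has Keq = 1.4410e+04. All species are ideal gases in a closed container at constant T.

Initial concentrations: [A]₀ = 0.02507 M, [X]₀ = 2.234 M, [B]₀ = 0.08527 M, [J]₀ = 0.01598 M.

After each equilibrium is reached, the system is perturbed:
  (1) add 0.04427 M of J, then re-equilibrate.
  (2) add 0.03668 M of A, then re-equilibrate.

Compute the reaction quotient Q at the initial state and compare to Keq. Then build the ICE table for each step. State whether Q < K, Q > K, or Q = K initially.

Q₀ = 0.9226; Q < K (proceeds forward)

Q₀ = 0.9226 vs Keq = 1.4410e+04 ⇒ Q<K, forward
Step 1:
                   A          X          B          J
  Initial    0.02507      2.234    0.08527    0.01598
  Change    -0.02472    0.02472    0.02472    0.01236
  Equil   3.4841e-04      2.259       0.11    0.02834
  solve Keq expr → x = 0.01236; check Q = 1.4410e+04
Then add 0.04427 M of J.
Step 2:
                   A          X          B          J
  Initial 3.4841e-04      2.259       0.11    0.07261
  Change  2.0777e-04 -2.0777e-04 -2.0777e-04 -1.0388e-04
  Equil   5.5618e-04      2.259     0.1098    0.07251
  solve Keq expr → x = -1.0388e-04; check Q = 1.4410e+04
Then add 0.03668 M of A.
Step 3:
                   A          X          B          J
  Initial    0.03724      2.259     0.1098    0.07251
  Change    -0.03639    0.03639    0.03639     0.0182
  Equil   8.4165e-04      2.295     0.1462     0.0907
  solve Keq expr → x = 0.0182; check Q = 1.4410e+04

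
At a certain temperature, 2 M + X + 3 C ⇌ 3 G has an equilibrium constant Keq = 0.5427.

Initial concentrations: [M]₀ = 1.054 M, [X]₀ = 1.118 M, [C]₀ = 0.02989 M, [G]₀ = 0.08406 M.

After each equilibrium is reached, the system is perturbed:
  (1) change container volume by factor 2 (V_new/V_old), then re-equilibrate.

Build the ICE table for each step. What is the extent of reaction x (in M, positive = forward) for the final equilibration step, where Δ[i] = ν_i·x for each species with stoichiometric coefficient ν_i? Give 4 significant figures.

Q₀ = 17.91 vs Keq = 0.5427 ⇒ Q>K, reverse
Step 1:
                    M           X           C           G
  init          1.054       1.118     0.02989     0.08406
  Δ           0.02025     0.01013     0.03038    -0.03038
  eq            1.074       1.128     0.06027     0.05368
  solve Keq expr → x = -0.01013; check Q = 0.5427
Then change container volume by factor 2 (V_new/V_old).
Step 2:
                    M           X           C           G
  init         0.5371      0.5641     0.03014     0.02684
  Δ          0.006114    0.003057    0.009171   -0.009171
  eq           0.5432      0.5671     0.03931     0.01767
  solve Keq expr → x = -0.003057; check Q = 0.5427

x = -0.003057 M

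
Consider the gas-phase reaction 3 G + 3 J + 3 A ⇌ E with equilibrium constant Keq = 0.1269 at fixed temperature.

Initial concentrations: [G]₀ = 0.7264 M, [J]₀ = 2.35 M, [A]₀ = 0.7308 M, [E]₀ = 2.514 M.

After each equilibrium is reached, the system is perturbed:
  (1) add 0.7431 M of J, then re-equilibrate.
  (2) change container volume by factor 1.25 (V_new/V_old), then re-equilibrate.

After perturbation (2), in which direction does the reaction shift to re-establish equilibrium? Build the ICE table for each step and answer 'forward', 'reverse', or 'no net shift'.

Direction: reverse

Q₀ = 1.295 vs Keq = 0.1269 ⇒ Q>K, reverse
Step 1:
                  G         J         A         E
  I          0.7264      2.35    0.7308     2.514
  C          0.2795    0.2795    0.2795  -0.09315
  E           1.006     2.629      1.01     2.421
  solve Keq expr → x = -0.09315; check Q = 0.1269
Then add 0.7431 M of J.
Step 2:
                  G         J         A         E
  I           1.006     3.373      1.01     2.421
  C         -0.1021   -0.1021   -0.1021   0.03402
  E          0.9038      3.27    0.9082     2.455
  solve Keq expr → x = 0.03402; check Q = 0.1269
Then change container volume by factor 1.25 (V_new/V_old).
Step 3:
                  G         J         A         E
  I           0.723     2.616    0.7266     1.964
  C          0.2088    0.2088    0.2088  -0.06959
  E          0.9318     2.825    0.9353     1.894
  solve Keq expr → x = -0.06959; check Q = 0.1269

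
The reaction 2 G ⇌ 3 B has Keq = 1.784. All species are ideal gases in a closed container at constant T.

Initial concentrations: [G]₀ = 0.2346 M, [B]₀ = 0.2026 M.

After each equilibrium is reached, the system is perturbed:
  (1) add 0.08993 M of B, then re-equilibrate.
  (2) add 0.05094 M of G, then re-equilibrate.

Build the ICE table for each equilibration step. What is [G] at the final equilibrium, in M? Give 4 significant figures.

[G]_eq = 0.2021 M

Q₀ = 0.1511 vs Keq = 1.784 ⇒ Q<K, forward
Step 1:
                   G          B
  init        0.2346     0.2026
  Δ         -0.08886     0.1333
  eq          0.1457     0.3359
  solve Keq expr → x = 0.04443; check Q = 1.784
Then add 0.08993 M of B.
Step 2:
                   G          B
  init        0.1457     0.4258
  Δ           0.0301   -0.04515
  eq          0.1758     0.3807
  solve Keq expr → x = -0.01505; check Q = 1.784
Then add 0.05094 M of G.
Step 3:
                   G          B
  init        0.2268     0.3807
  Δ         -0.02468    0.03702
  eq          0.2021     0.4177
  solve Keq expr → x = 0.01234; check Q = 1.784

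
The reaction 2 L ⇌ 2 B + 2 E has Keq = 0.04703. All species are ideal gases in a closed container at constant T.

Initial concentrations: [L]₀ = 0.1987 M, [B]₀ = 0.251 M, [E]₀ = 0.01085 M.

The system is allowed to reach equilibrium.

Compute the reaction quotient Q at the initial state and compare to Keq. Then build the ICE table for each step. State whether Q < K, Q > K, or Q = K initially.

Q₀ = 1.8785e-04 vs Keq = 0.04703 ⇒ Q<K, forward
Step 1:
                   L          B          E
  init        0.1987      0.251    0.01085
  Δ         -0.07315    0.07315    0.07315
  eq          0.1256     0.3241      0.084
  solve Keq expr → x = 0.03657; check Q = 0.04703

Q₀ = 1.8785e-04; Q < K (proceeds forward)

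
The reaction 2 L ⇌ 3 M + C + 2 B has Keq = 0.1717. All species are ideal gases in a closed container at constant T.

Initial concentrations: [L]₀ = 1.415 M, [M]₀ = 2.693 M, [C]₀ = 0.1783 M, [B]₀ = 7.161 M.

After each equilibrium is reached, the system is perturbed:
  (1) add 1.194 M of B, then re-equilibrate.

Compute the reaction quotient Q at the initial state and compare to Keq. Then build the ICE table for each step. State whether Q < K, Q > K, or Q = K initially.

Q₀ = 89.19 vs Keq = 0.1717 ⇒ Q>K, reverse
Step 1:
                  L         M         C         B
  Initial     1.415     2.693    0.1783     7.161
  Change     0.3543   -0.5315   -0.1772   -0.3543
  Equil       1.769     2.162  0.001149     6.807
  solve Keq expr → x = -0.1772; check Q = 0.1717
Then add 1.194 M of B.
Step 2:
                  L         M         C         B
  Initial     1.769     2.162  0.001149     8.001
  Change  6.3091e-04 -9.4637e-04 -3.1546e-04 -6.3091e-04
  Equil        1.77     2.161 8.3325e-04         8
  solve Keq expr → x = -3.1546e-04; check Q = 0.1717

Q₀ = 89.19; Q > K (proceeds reverse)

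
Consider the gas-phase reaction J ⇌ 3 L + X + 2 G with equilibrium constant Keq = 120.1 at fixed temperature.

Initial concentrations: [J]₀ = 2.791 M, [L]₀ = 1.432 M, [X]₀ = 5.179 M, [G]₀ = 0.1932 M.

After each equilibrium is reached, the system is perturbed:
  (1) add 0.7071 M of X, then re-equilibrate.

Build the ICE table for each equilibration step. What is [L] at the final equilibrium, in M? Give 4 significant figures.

Q₀ = 0.2034 vs Keq = 120.1 ⇒ Q<K, forward
Step 1:
                    J           L           X           G
  I             2.791       1.432       5.179      0.1932
  C           -0.5438       1.631      0.5438       1.088
  E             2.247       3.063       5.723       1.281
  solve Keq expr → x = 0.5438; check Q = 120.1
Then add 0.7071 M of X.
Step 2:
                    J           L           X           G
  I             2.247       3.063        6.43       1.281
  C           0.01732    -0.05195    -0.01732    -0.03463
  E             2.265       3.011       6.413       1.246
  solve Keq expr → x = -0.01732; check Q = 120.1

[L]_eq = 3.011 M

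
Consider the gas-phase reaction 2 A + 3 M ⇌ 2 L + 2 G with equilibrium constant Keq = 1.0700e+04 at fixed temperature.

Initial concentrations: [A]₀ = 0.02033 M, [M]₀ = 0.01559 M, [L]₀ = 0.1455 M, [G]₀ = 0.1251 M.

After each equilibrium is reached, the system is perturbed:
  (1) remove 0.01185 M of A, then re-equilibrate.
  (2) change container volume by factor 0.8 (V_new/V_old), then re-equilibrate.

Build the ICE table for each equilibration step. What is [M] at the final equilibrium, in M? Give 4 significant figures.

Q₀ = 2.1156e+05 vs Keq = 1.0700e+04 ⇒ Q>K, reverse
Step 1:
                   A          M          L          G
  Initial    0.02033    0.01559     0.1455     0.1251
  Change    0.009407    0.01411  -0.009407  -0.009407
  Equil      0.02974     0.0297     0.1361     0.1157
  solve Keq expr → x = -0.004704; check Q = 1.0700e+04
Then remove 0.01185 M of A.
Step 2:
                   A          M          L          G
  Initial    0.01789     0.0297     0.1361     0.1157
  Change    0.003726   0.005589  -0.003726  -0.003726
  Equil      0.02161    0.03529     0.1324      0.112
  solve Keq expr → x = -0.001863; check Q = 1.0700e+04
Then change container volume by factor 0.8 (V_new/V_old).
Step 3:
                   A          M          L          G
  Initial    0.02702    0.04411     0.1655       0.14
  Change   -0.001084  -0.001627   0.001084   0.001084
  Equil      0.02593    0.04249     0.1665      0.141
  solve Keq expr → x = 5.4219e-04; check Q = 1.0700e+04

[M]_eq = 0.04249 M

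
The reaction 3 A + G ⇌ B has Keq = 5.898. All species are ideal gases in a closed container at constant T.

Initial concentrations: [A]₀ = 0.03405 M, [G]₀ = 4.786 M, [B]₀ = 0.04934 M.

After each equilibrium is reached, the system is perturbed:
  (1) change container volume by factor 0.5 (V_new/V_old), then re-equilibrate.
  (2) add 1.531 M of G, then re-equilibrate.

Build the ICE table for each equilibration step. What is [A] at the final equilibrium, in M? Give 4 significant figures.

[A]_eq = 0.1091 M

Q₀ = 261.1 vs Keq = 5.898 ⇒ Q>K, reverse
Step 1:
                  A         G         B
  Initial   0.03405     4.786   0.04934
  Change     0.0651    0.0217   -0.0217
  Equil     0.09915     4.808   0.02764
  solve Keq expr → x = -0.0217; check Q = 5.898
Then change container volume by factor 0.5 (V_new/V_old).
Step 2:
                  A         G         B
  Initial    0.1983     9.615   0.05528
  Change   -0.08446  -0.02815   0.02815
  Equil      0.1138     9.587   0.08343
  solve Keq expr → x = 0.02815; check Q = 5.898
Then add 1.531 M of G.
Step 3:
                  A         G         B
  Initial    0.1138     11.12   0.08343
  Change  -0.004793 -0.001598  0.001598
  Equil      0.1091     11.12   0.08503
  solve Keq expr → x = 0.001598; check Q = 5.898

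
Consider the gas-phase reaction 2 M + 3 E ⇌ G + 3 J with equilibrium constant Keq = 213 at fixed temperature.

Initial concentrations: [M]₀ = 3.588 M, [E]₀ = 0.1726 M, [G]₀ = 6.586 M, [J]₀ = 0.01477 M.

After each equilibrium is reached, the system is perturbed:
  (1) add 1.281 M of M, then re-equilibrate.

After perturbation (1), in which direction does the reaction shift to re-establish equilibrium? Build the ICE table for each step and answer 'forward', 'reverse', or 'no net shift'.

Q₀ = 3.2058e-04 vs Keq = 213 ⇒ Q<K, forward
Step 1:
                   M          E          G          J
  init         3.588     0.1726      6.586    0.01477
  Δ             -0.1    -0.1501    0.05002     0.1501
  eq           3.488    0.02255      6.636     0.1648
  solve Keq expr → x = 0.05002; check Q = 213
Then add 1.281 M of M.
Step 2:
                   M          E          G          J
  init         4.769    0.02255      6.636     0.1648
  Δ        -0.002542  -0.003813   0.001271   0.003813
  eq           4.766    0.01874      6.637     0.1686
  solve Keq expr → x = 0.001271; check Q = 213

Direction: forward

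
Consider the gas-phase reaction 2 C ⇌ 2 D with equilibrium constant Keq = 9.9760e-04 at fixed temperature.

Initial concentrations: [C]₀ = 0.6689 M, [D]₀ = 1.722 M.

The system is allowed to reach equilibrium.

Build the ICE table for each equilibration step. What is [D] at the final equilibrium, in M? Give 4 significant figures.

Q₀ = 6.627 vs Keq = 9.9760e-04 ⇒ Q>K, reverse
Step 1:
                    C           D
  init         0.6689       1.722
  Δ             1.649      -1.649
  eq            2.318      0.0732
  solve Keq expr → x = -0.8244; check Q = 9.9760e-04

[D]_eq = 0.0732 M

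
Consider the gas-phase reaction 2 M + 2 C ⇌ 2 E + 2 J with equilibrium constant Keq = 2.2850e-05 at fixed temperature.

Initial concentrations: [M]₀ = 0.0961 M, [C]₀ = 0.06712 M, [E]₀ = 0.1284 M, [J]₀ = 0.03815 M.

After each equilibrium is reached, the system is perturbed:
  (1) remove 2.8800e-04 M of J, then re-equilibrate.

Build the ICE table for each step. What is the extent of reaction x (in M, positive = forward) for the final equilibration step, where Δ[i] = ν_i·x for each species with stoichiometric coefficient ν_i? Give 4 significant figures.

x = 1.4111e-04 M

Q₀ = 0.5767 vs Keq = 2.2850e-05 ⇒ Q>K, reverse
Step 1:
                    M           C           E           J
  I            0.0961     0.06712      0.1284     0.03815
  C           0.03742     0.03742    -0.03742    -0.03742
  E            0.1335      0.1045     0.09098  7.3331e-04
  solve Keq expr → x = -0.01871; check Q = 2.2850e-05
Then remove 2.8800e-04 M of J.
Step 2:
                    M           C           E           J
  I            0.1335      0.1045     0.09098  4.4531e-04
  C       -2.8222e-04 -2.8222e-04  2.8222e-04  2.8222e-04
  E            0.1332      0.1043     0.09127  7.2752e-04
  solve Keq expr → x = 1.4111e-04; check Q = 2.2850e-05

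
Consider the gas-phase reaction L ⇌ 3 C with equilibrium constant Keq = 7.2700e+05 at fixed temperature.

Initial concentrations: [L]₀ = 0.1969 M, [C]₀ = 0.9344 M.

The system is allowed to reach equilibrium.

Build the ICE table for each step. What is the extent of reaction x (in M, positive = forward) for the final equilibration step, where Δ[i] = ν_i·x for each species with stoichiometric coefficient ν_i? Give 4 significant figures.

Q₀ = 4.143 vs Keq = 7.2700e+05 ⇒ Q<K, forward
Step 1:
                    L           C
  I            0.1969      0.9344
  C           -0.1969      0.5907
  E        4.8792e-06       1.525
  solve Keq expr → x = 0.1969; check Q = 7.2700e+05

x = 0.1969 M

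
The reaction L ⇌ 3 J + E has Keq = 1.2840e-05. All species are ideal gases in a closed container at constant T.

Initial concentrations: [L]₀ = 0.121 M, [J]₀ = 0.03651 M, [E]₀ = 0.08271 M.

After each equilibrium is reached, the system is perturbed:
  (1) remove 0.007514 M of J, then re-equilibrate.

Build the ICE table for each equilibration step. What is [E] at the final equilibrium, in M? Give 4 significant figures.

[E]_eq = 0.08195 M

Q₀ = 3.3267e-05 vs Keq = 1.2840e-05 ⇒ Q>K, reverse
Step 1:
                   L          J          E
  Initial      0.121    0.03651    0.08271
  Change    0.003118  -0.009355  -0.003118
  Equil       0.1241    0.02715    0.07959
  solve Keq expr → x = -0.003118; check Q = 1.2840e-05
Then remove 0.007514 M of J.
Step 2:
                   L          J          E
  Initial     0.1241    0.01964    0.07959
  Change    -0.00236   0.007079    0.00236
  Equil       0.1218    0.02672    0.08195
  solve Keq expr → x = 0.00236; check Q = 1.2840e-05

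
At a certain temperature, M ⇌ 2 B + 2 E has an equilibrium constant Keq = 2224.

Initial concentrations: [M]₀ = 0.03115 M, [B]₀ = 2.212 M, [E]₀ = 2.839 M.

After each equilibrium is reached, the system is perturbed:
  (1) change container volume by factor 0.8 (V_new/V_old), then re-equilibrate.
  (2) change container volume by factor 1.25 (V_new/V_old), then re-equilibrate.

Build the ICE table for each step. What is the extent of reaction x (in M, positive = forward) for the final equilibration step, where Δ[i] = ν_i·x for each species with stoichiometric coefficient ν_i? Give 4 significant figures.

Q₀ = 1266 vs Keq = 2224 ⇒ Q<K, forward
Step 1:
                    M           B           E
  I           0.03115       2.212       2.839
  C          -0.01268     0.02537     0.02537
  E           0.01847       2.237       2.864
  solve Keq expr → x = 0.01268; check Q = 2224
Then change container volume by factor 0.8 (V_new/V_old).
Step 2:
                    M           B           E
  I           0.02308       2.797        3.58
  C           0.01977    -0.03955    -0.03955
  E           0.04286       2.757       3.541
  solve Keq expr → x = -0.01977; check Q = 2224
Then change container volume by factor 1.25 (V_new/V_old).
Step 3:
                    M           B           E
  I           0.03429       2.206       2.833
  C          -0.01582     0.03164     0.03164
  E           0.01847       2.237       2.864
  solve Keq expr → x = 0.01582; check Q = 2224

x = 0.01582 M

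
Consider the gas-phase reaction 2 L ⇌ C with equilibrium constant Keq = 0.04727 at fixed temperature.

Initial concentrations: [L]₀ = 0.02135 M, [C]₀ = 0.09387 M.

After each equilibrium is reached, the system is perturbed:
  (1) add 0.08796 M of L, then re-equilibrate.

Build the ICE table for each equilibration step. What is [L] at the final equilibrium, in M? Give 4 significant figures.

[L]_eq = 0.2891 M

Q₀ = 205.9 vs Keq = 0.04727 ⇒ Q>K, reverse
Step 1:
                    L           C
  Initial     0.02135     0.09387
  Change       0.1838    -0.09188
  Equil        0.2051    0.001989
  solve Keq expr → x = -0.09188; check Q = 0.04727
Then add 0.08796 M of L.
Step 2:
                    L           C
  Initial      0.2931    0.001989
  Change    -0.003927    0.001963
  Equil        0.2891    0.003952
  solve Keq expr → x = 0.001963; check Q = 0.04727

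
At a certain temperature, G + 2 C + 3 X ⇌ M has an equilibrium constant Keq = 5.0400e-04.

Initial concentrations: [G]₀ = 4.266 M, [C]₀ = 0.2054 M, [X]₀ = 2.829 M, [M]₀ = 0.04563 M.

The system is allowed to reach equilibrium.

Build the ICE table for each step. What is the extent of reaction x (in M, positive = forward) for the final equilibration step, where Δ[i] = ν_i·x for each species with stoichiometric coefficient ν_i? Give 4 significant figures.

Q₀ = 0.0112 vs Keq = 5.0400e-04 ⇒ Q>K, reverse
Step 1:
                   G          C          X          M
  I            4.266     0.2054      2.829    0.04563
  C          0.04102    0.08203      0.123   -0.04102
  E            4.307     0.2874      2.952   0.004614
  solve Keq expr → x = -0.04102; check Q = 5.0400e-04

x = -0.04102 M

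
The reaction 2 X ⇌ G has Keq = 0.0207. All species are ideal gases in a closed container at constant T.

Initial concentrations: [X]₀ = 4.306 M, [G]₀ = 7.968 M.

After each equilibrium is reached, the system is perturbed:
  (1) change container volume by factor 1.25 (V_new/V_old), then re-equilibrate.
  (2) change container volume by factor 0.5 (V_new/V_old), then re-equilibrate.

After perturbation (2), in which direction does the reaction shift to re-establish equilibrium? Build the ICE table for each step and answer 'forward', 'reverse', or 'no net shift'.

Direction: forward

Q₀ = 0.4297 vs Keq = 0.0207 ⇒ Q>K, reverse
Step 1:
                   X          G
  Initial      4.306      7.968
  Change       8.812     -4.406
  Equil        13.12      3.562
  solve Keq expr → x = -4.406; check Q = 0.0207
Then change container volume by factor 1.25 (V_new/V_old).
Step 2:
                   X          G
  Initial      10.49       2.85
  Change      0.6019    -0.3009
  Equil         11.1      2.549
  solve Keq expr → x = -0.3009; check Q = 0.0207
Then change container volume by factor 0.5 (V_new/V_old).
Step 3:
                   X          G
  Initial      22.19      5.097
  Change      -3.804      1.902
  Equil        18.39      6.999
  solve Keq expr → x = 1.902; check Q = 0.0207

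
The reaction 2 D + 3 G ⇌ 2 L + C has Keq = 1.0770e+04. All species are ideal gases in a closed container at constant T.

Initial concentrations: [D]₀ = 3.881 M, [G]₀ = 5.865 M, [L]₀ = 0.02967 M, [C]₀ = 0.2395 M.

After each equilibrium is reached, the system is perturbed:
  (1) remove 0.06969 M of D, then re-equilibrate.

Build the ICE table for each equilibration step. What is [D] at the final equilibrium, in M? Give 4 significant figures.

Q₀ = 6.9382e-08 vs Keq = 1.0770e+04 ⇒ Q<K, forward
Step 1:
                    D           G           L           C
  Initial       3.881       5.865     0.02967      0.2395
  Change       -3.659      -5.489       3.659        1.83
  Equil        0.2217      0.3761       3.689       2.069
  solve Keq expr → x = 1.83; check Q = 1.0770e+04
Then remove 0.06969 M of D.
Step 2:
                    D           G           L           C
  Initial       0.152      0.3761       3.689       2.069
  Change      0.03142     0.04713    -0.03142    -0.01571
  Equil        0.1834      0.4232       3.658       2.053
  solve Keq expr → x = -0.01571; check Q = 1.0770e+04

[D]_eq = 0.1834 M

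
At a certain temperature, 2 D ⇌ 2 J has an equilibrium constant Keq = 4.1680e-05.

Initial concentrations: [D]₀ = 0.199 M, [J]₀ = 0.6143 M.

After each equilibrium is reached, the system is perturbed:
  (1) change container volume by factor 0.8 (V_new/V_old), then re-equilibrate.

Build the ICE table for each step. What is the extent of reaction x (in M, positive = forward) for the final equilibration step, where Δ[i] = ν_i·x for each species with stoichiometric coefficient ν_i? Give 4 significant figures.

x = 0 M

Q₀ = 9.529 vs Keq = 4.1680e-05 ⇒ Q>K, reverse
Step 1:
                    D           J
  init          0.199      0.6143
  Δ            0.6091     -0.6091
  eq           0.8081    0.005217
  solve Keq expr → x = -0.3045; check Q = 4.1680e-05
Then change container volume by factor 0.8 (V_new/V_old).
Step 2:
                    D           J
  init           1.01    0.006521
  Δ                 0           0
  eq             1.01    0.006521
  solve Keq expr → x = 0; check Q = 4.1680e-05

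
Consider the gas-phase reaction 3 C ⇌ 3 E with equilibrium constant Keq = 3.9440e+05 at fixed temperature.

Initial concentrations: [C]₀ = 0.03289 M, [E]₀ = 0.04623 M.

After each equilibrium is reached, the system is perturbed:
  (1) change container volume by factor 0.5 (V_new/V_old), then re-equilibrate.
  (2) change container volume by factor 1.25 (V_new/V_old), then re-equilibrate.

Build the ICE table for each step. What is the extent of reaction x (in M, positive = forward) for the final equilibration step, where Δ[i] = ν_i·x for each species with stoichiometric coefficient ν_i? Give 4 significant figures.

x = 0 M

Q₀ = 2.777 vs Keq = 3.9440e+05 ⇒ Q<K, forward
Step 1:
                  C         E
  I         0.03289   0.04623
  C        -0.03183   0.03183
  E        0.001064   0.07806
  solve Keq expr → x = 0.01061; check Q = 3.9440e+05
Then change container volume by factor 0.5 (V_new/V_old).
Step 2:
                  C         E
  I        0.002129    0.1561
  C               0         0
  E        0.002129    0.1561
  solve Keq expr → x = 0; check Q = 3.9440e+05
Then change container volume by factor 1.25 (V_new/V_old).
Step 3:
                  C         E
  I        0.001703    0.1249
  C               0         0
  E        0.001703    0.1249
  solve Keq expr → x = 0; check Q = 3.9440e+05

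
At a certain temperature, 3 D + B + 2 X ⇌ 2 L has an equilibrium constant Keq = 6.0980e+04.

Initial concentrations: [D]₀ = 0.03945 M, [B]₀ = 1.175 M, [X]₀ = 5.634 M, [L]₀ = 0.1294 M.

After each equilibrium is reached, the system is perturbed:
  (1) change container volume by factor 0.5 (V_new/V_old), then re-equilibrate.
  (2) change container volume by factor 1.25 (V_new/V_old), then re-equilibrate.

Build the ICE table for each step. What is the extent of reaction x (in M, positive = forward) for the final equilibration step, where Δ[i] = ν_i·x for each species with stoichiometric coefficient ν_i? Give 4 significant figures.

Q₀ = 7.312 vs Keq = 6.0980e+04 ⇒ Q<K, forward
Step 1:
                    D           B           X           L
  Initial     0.03945       1.175       5.634      0.1294
  Change     -0.03725    -0.01242    -0.02483     0.02483
  Equil      0.002201       1.163       5.609      0.1542
  solve Keq expr → x = 0.01242; check Q = 6.0980e+04
Then change container volume by factor 0.5 (V_new/V_old).
Step 2:
                    D           B           X           L
  Initial    0.004402       2.325       11.22      0.3085
  Change    -0.002648 -8.8272e-04   -0.001765    0.001765
  Equil      0.001754       2.324       11.22      0.3102
  solve Keq expr → x = 8.8272e-04; check Q = 6.0980e+04
Then change container volume by factor 1.25 (V_new/V_old).
Step 3:
                    D           B           X           L
  Initial    0.001403       1.859       8.973      0.2482
  Change   4.8453e-04  1.6151e-04  3.2302e-04 -3.2302e-04
  Equil      0.001888        1.86       8.974      0.2479
  solve Keq expr → x = -1.6151e-04; check Q = 6.0980e+04

x = -1.6151e-04 M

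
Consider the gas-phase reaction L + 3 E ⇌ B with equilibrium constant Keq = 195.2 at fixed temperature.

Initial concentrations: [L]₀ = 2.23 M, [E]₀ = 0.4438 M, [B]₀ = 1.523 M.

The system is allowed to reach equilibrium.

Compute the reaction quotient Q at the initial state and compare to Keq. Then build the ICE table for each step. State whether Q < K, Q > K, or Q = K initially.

Q₀ = 7.813 vs Keq = 195.2 ⇒ Q<K, forward
Step 1:
                   L          E          B
  I             2.23     0.4438      1.523
  C         -0.09553    -0.2866    0.09553
  E            2.134     0.1572      1.619
  solve Keq expr → x = 0.09553; check Q = 195.2

Q₀ = 7.813; Q < K (proceeds forward)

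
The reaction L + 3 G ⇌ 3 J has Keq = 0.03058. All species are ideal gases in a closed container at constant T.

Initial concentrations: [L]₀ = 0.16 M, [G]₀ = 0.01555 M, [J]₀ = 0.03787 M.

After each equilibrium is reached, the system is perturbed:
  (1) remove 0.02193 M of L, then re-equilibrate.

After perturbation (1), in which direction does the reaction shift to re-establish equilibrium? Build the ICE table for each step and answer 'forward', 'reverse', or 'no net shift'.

Direction: reverse

Q₀ = 90.28 vs Keq = 0.03058 ⇒ Q>K, reverse
Step 1:
                    L           G           J
  Initial        0.16     0.01555     0.03787
  Change     0.009994     0.02998    -0.02998
  Equil          0.17     0.04553    0.007888
  solve Keq expr → x = -0.009994; check Q = 0.03058
Then remove 0.02193 M of L.
Step 2:
                    L           G           J
  Initial      0.1481     0.04553    0.007888
  Change   1.0102e-04  3.0305e-04 -3.0305e-04
  Equil        0.1482     0.04584    0.007585
  solve Keq expr → x = -1.0102e-04; check Q = 0.03058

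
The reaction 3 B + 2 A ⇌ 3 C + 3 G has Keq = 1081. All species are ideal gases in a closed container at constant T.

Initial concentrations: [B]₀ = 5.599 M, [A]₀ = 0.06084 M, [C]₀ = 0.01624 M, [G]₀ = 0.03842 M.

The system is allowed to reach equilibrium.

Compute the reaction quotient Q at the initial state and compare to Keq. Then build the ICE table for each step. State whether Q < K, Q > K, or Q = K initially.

Q₀ = 3.7387e-10 vs Keq = 1081 ⇒ Q<K, forward
Step 1:
                  B         A         C         G
  I           5.599   0.06084   0.01624   0.03842
  C        -0.09125  -0.06084   0.09125   0.09125
  E           5.508 3.8724e-06    0.1075    0.1297
  solve Keq expr → x = 0.03042; check Q = 1081

Q₀ = 3.7387e-10; Q < K (proceeds forward)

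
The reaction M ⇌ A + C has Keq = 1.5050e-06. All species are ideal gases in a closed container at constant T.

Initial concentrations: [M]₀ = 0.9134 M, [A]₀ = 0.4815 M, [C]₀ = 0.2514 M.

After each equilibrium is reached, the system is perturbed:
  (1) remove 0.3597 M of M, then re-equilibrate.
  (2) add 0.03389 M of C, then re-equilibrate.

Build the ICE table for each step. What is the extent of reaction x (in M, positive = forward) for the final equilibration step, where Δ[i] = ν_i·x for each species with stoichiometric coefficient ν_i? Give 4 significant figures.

Q₀ = 0.1325 vs Keq = 1.5050e-06 ⇒ Q>K, reverse
Step 1:
                    M           A           C
  init         0.9134      0.4815      0.2514
  Δ            0.2514     -0.2514     -0.2514
  eq            1.165      0.2301  7.6182e-06
  solve Keq expr → x = -0.2514; check Q = 1.5050e-06
Then remove 0.3597 M of M.
Step 2:
                    M           A           C
  init         0.8051      0.2301  7.6182e-06
  Δ        2.3525e-06 -2.3525e-06 -2.3525e-06
  eq           0.8051      0.2301  5.2657e-06
  solve Keq expr → x = -2.3525e-06; check Q = 1.5050e-06
Then add 0.03389 M of C.
Step 3:
                    M           A           C
  init         0.8051      0.2301      0.0339
  Δ           0.03389    -0.03389    -0.03389
  eq            0.839      0.1962  6.4351e-06
  solve Keq expr → x = -0.03389; check Q = 1.5050e-06

x = -0.03389 M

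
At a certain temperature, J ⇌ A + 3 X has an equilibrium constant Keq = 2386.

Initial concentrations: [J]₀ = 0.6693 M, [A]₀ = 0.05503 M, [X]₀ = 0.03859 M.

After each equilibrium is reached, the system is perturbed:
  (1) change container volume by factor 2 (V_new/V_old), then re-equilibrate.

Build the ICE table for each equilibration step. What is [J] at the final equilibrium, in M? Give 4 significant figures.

[J]_eq = 1.6232e-04 M

Q₀ = 4.7250e-06 vs Keq = 2386 ⇒ Q<K, forward
Step 1:
                  J         A         X
  Initial    0.6693   0.05503   0.03859
  Change    -0.6667    0.6667         2
  Equil    0.002564    0.7218     2.039
  solve Keq expr → x = 0.6667; check Q = 2386
Then change container volume by factor 2 (V_new/V_old).
Step 2:
                  J         A         X
  Initial  0.001282    0.3609     1.019
  Change  -0.001119  0.001119  0.003358
  Equil   1.6232e-04     0.362     1.023
  solve Keq expr → x = 0.001119; check Q = 2386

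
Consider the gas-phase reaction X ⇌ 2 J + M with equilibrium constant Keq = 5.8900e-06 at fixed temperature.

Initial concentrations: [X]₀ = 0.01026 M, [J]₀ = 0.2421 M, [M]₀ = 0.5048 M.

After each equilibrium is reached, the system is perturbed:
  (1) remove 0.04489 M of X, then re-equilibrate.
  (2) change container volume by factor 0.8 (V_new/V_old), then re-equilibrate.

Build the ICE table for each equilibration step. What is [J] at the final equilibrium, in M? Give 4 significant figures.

[J]_eq = 0.001148 M

Q₀ = 2.884 vs Keq = 5.8900e-06 ⇒ Q>K, reverse
Step 1:
                    X           J           M
  I           0.01026      0.2421      0.5048
  C            0.1203     -0.2407     -0.1203
  E            0.1306    0.001415      0.3845
  solve Keq expr → x = -0.1203; check Q = 5.8900e-06
Then remove 0.04489 M of X.
Step 2:
                    X           J           M
  I           0.08571    0.001415      0.3845
  C        1.3375e-04 -2.6750e-04 -1.3375e-04
  E           0.08585    0.001147      0.3843
  solve Keq expr → x = -1.3375e-04; check Q = 5.8900e-06
Then change container volume by factor 0.8 (V_new/V_old).
Step 3:
                    X           J           M
  I            0.1073    0.001434      0.4804
  C        1.4291e-04 -2.8582e-04 -1.4291e-04
  E            0.1075    0.001148      0.4803
  solve Keq expr → x = -1.4291e-04; check Q = 5.8900e-06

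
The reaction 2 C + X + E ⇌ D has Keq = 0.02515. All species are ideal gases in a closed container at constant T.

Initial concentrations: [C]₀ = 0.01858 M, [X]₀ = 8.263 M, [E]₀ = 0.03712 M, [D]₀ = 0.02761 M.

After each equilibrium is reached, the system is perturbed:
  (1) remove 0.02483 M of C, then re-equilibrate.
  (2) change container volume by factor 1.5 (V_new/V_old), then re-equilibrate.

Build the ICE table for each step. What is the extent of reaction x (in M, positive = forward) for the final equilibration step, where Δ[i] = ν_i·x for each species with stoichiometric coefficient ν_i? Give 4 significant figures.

Q₀ = 260.8 vs Keq = 0.02515 ⇒ Q>K, reverse
Step 1:
                    C           X           E           D
  I           0.01858       8.263     0.03712     0.02761
  C           0.05507     0.02754     0.02754    -0.02754
  E           0.07365       8.291     0.06466  7.3135e-05
  solve Keq expr → x = -0.02754; check Q = 0.02515
Then remove 0.02483 M of C.
Step 2:
                    C           X           E           D
  I           0.04882       8.291     0.06466  7.3135e-05
  C        8.1741e-05  4.0870e-05  4.0870e-05 -4.0870e-05
  E           0.04891       8.291      0.0647  3.2265e-05
  solve Keq expr → x = -4.0870e-05; check Q = 0.02515
Then change container volume by factor 1.5 (V_new/V_old).
Step 3:
                    C           X           E           D
  I            0.0326       5.527     0.04313  2.1510e-05
  C        3.0245e-05  1.5122e-05  1.5122e-05 -1.5122e-05
  E           0.03263       5.527     0.04315  6.3873e-06
  solve Keq expr → x = -1.5122e-05; check Q = 0.02515

x = -1.5122e-05 M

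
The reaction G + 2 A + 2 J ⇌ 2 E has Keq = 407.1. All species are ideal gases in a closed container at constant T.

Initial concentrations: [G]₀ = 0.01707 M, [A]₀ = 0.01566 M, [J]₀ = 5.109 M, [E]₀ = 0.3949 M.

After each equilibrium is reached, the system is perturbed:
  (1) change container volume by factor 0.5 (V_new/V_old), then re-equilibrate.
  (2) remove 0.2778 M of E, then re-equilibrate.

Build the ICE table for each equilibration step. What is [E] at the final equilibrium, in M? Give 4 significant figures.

Q₀ = 1427 vs Keq = 407.1 ⇒ Q>K, reverse
Step 1:
                   G          A          J          E
  init       0.01707    0.01566      5.109     0.3949
  Δ         0.004788   0.009576   0.009576  -0.009576
  eq         0.02186    0.02524      5.119     0.3853
  solve Keq expr → x = -0.004788; check Q = 407.1
Then change container volume by factor 0.5 (V_new/V_old).
Step 2:
                   G          A          J          E
  init       0.04372    0.05047      10.24     0.7706
  Δ         -0.01399   -0.02798   -0.02798    0.02798
  eq         0.02972    0.02249      10.21     0.7986
  solve Keq expr → x = 0.01399; check Q = 407.1
Then remove 0.2778 M of E.
Step 3:
                   G          A          J          E
  init       0.02972    0.02249      10.21     0.5208
  Δ        -0.003353  -0.006707  -0.006707   0.006707
  eq         0.02637    0.01578       10.2     0.5275
  solve Keq expr → x = 0.003353; check Q = 407.1

[E]_eq = 0.5275 M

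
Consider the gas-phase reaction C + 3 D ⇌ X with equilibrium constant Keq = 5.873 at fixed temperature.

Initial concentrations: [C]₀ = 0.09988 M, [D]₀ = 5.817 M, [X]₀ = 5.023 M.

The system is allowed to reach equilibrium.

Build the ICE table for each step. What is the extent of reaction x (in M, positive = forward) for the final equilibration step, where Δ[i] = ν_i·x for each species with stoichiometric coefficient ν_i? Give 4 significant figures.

x = 0.09474 M

Q₀ = 0.2555 vs Keq = 5.873 ⇒ Q<K, forward
Step 1:
                  C         D         X
  I         0.09988     5.817     5.023
  C        -0.09474   -0.2842   0.09474
  E        0.005145     5.533     5.118
  solve Keq expr → x = 0.09474; check Q = 5.873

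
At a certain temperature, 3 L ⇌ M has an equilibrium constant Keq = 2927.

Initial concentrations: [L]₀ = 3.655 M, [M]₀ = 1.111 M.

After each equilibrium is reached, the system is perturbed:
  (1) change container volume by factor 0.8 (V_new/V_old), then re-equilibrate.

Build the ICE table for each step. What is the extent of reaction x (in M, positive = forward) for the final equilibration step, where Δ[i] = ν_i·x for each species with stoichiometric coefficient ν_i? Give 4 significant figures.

x = 0.005293 M

Q₀ = 0.02275 vs Keq = 2927 ⇒ Q<K, forward
Step 1:
                   L          M
  I            3.655      1.111
  C           -3.563      1.188
  E          0.09226      2.299
  solve Keq expr → x = 1.188; check Q = 2927
Then change container volume by factor 0.8 (V_new/V_old).
Step 2:
                   L          M
  I           0.1153      2.873
  C         -0.01588   0.005293
  E          0.09944      2.879
  solve Keq expr → x = 0.005293; check Q = 2927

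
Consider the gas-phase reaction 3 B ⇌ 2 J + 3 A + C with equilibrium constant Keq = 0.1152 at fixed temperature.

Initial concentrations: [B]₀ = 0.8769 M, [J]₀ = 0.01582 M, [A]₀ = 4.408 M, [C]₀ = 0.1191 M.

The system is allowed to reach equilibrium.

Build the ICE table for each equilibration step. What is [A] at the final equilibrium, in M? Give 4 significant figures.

Q₀ = 0.003786 vs Keq = 0.1152 ⇒ Q<K, forward
Step 1:
                  B         J         A         C
  I          0.8769   0.01582     4.408    0.1191
  C        -0.07704   0.05136   0.07704   0.02568
  E          0.7999   0.06718     4.485    0.1448
  solve Keq expr → x = 0.02568; check Q = 0.1152

[A]_eq = 4.485 M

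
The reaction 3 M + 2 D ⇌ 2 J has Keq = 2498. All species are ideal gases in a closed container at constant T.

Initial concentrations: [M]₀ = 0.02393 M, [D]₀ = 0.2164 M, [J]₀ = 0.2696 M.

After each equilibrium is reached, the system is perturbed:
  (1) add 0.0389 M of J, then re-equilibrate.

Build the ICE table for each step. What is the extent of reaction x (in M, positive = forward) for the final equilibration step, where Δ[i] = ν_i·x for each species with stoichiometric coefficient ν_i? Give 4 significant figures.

Q₀ = 1.1327e+05 vs Keq = 2498 ⇒ Q>K, reverse
Step 1:
                    M           D           J
  Initial     0.02393      0.2164      0.2696
  Change       0.0477      0.0318     -0.0318
  Equil       0.07163      0.2482      0.2378
  solve Keq expr → x = -0.0159; check Q = 2498
Then add 0.0389 M of J.
Step 2:
                    M           D           J
  Initial     0.07163      0.2482      0.2767
  Change     0.006012    0.004008   -0.004008
  Equil       0.07764      0.2522      0.2727
  solve Keq expr → x = -0.002004; check Q = 2498

x = -0.002004 M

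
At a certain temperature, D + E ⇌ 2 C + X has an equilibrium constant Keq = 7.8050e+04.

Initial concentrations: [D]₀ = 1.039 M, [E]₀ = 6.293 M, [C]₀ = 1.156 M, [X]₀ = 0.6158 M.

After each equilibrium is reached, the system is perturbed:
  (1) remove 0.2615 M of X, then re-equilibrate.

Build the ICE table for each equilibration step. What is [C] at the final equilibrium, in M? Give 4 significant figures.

Q₀ = 0.1259 vs Keq = 7.8050e+04 ⇒ Q<K, forward
Step 1:
                   D          E          C          X
  init         1.039      6.293      1.156     0.6158
  Δ           -1.039     -1.039      2.078      1.039
  eq      4.2201e-05      5.254      3.234      1.655
  solve Keq expr → x = 1.039; check Q = 7.8050e+04
Then remove 0.2615 M of X.
Step 2:
                   D          E          C          X
  init    4.2201e-05      5.254      3.234      1.393
  Δ       -6.6685e-06 -6.6685e-06 1.3337e-05 6.6685e-06
  eq      3.5533e-05      5.254      3.234      1.393
  solve Keq expr → x = 6.6685e-06; check Q = 7.8050e+04

[C]_eq = 3.234 M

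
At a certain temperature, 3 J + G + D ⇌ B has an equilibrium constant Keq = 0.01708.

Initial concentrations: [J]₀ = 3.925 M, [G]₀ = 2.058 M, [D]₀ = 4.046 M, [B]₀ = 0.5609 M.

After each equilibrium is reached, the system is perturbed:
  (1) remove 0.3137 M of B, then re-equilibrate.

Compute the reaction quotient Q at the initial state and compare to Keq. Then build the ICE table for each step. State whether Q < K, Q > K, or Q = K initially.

Q₀ = 0.001114 vs Keq = 0.01708 ⇒ Q<K, forward
Step 1:
                   J          G          D          B
  Initial      3.925      2.058      4.046     0.5609
  Change      -1.626    -0.5419    -0.5419     0.5419
  Equil        2.299      1.516      3.504      1.103
  solve Keq expr → x = 0.5419; check Q = 0.01708
Then remove 0.3137 M of B.
Step 2:
                   J          G          D          B
  Initial      2.299      1.516      3.504     0.7891
  Change     -0.1608   -0.05361   -0.05361    0.05361
  Equil        2.138      1.462       3.45     0.8427
  solve Keq expr → x = 0.05361; check Q = 0.01708

Q₀ = 0.001114; Q < K (proceeds forward)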